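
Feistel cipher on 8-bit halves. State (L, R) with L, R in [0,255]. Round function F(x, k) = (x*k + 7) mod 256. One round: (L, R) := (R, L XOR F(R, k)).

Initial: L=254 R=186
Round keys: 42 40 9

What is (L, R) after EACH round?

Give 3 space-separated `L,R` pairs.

Answer: 186,117 117,245 245,209

Derivation:
Round 1 (k=42): L=186 R=117
Round 2 (k=40): L=117 R=245
Round 3 (k=9): L=245 R=209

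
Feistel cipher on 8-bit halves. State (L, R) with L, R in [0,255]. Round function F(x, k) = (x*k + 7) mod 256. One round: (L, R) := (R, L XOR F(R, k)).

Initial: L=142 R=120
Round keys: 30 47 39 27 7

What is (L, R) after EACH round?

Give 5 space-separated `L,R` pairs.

Round 1 (k=30): L=120 R=153
Round 2 (k=47): L=153 R=102
Round 3 (k=39): L=102 R=8
Round 4 (k=27): L=8 R=185
Round 5 (k=7): L=185 R=30

Answer: 120,153 153,102 102,8 8,185 185,30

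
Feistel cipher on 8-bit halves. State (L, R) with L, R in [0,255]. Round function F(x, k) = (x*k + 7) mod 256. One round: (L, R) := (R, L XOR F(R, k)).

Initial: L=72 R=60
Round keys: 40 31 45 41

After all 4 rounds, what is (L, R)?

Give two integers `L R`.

Answer: 20 191

Derivation:
Round 1 (k=40): L=60 R=47
Round 2 (k=31): L=47 R=132
Round 3 (k=45): L=132 R=20
Round 4 (k=41): L=20 R=191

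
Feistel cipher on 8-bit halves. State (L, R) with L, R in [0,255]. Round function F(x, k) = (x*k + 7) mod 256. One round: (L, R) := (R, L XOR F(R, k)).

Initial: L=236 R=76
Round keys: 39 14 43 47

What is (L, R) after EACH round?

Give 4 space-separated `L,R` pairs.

Answer: 76,119 119,197 197,105 105,139

Derivation:
Round 1 (k=39): L=76 R=119
Round 2 (k=14): L=119 R=197
Round 3 (k=43): L=197 R=105
Round 4 (k=47): L=105 R=139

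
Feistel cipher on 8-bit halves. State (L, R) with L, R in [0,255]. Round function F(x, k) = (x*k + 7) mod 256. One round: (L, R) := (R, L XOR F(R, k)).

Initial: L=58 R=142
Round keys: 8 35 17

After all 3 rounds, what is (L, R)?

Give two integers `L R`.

Answer: 0 74

Derivation:
Round 1 (k=8): L=142 R=77
Round 2 (k=35): L=77 R=0
Round 3 (k=17): L=0 R=74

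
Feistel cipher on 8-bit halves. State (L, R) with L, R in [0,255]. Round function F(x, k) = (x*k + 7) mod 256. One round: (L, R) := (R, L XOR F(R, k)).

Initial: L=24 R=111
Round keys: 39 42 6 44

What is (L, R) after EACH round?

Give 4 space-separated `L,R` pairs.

Answer: 111,232 232,120 120,63 63,163

Derivation:
Round 1 (k=39): L=111 R=232
Round 2 (k=42): L=232 R=120
Round 3 (k=6): L=120 R=63
Round 4 (k=44): L=63 R=163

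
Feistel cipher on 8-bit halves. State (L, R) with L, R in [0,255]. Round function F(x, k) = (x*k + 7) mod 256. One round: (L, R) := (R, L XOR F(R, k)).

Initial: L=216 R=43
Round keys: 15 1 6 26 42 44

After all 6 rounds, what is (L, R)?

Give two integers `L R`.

Answer: 170 250

Derivation:
Round 1 (k=15): L=43 R=84
Round 2 (k=1): L=84 R=112
Round 3 (k=6): L=112 R=243
Round 4 (k=26): L=243 R=197
Round 5 (k=42): L=197 R=170
Round 6 (k=44): L=170 R=250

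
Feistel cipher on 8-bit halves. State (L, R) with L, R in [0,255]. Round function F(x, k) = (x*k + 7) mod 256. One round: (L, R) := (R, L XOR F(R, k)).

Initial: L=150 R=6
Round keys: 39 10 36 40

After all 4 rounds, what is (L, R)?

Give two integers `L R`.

Answer: 244 44

Derivation:
Round 1 (k=39): L=6 R=103
Round 2 (k=10): L=103 R=11
Round 3 (k=36): L=11 R=244
Round 4 (k=40): L=244 R=44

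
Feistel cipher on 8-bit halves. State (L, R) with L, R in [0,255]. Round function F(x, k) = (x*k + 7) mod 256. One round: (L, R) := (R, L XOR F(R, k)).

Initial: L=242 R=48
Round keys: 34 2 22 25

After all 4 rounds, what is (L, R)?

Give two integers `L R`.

Round 1 (k=34): L=48 R=149
Round 2 (k=2): L=149 R=1
Round 3 (k=22): L=1 R=136
Round 4 (k=25): L=136 R=78

Answer: 136 78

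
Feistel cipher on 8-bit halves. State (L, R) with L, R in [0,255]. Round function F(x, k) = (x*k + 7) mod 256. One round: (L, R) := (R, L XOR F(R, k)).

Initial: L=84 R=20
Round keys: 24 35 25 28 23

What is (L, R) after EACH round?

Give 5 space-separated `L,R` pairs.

Round 1 (k=24): L=20 R=179
Round 2 (k=35): L=179 R=148
Round 3 (k=25): L=148 R=200
Round 4 (k=28): L=200 R=115
Round 5 (k=23): L=115 R=148

Answer: 20,179 179,148 148,200 200,115 115,148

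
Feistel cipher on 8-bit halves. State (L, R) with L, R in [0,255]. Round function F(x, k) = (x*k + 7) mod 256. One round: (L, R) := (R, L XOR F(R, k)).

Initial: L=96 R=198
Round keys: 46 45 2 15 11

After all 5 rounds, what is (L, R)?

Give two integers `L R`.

Answer: 107 156

Derivation:
Round 1 (k=46): L=198 R=251
Round 2 (k=45): L=251 R=224
Round 3 (k=2): L=224 R=60
Round 4 (k=15): L=60 R=107
Round 5 (k=11): L=107 R=156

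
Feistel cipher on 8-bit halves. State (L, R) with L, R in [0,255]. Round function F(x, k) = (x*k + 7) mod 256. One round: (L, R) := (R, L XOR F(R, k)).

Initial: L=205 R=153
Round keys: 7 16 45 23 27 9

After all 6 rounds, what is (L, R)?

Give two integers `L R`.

Round 1 (k=7): L=153 R=251
Round 2 (k=16): L=251 R=46
Round 3 (k=45): L=46 R=230
Round 4 (k=23): L=230 R=159
Round 5 (k=27): L=159 R=42
Round 6 (k=9): L=42 R=30

Answer: 42 30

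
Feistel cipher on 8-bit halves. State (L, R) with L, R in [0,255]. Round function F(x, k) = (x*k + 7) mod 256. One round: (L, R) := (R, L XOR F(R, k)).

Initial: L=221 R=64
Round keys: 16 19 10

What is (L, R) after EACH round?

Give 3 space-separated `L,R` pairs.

Round 1 (k=16): L=64 R=218
Round 2 (k=19): L=218 R=117
Round 3 (k=10): L=117 R=67

Answer: 64,218 218,117 117,67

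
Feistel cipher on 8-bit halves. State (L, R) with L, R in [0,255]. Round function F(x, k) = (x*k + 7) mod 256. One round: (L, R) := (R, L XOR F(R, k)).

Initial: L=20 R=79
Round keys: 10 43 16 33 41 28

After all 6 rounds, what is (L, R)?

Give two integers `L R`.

Round 1 (k=10): L=79 R=9
Round 2 (k=43): L=9 R=197
Round 3 (k=16): L=197 R=94
Round 4 (k=33): L=94 R=224
Round 5 (k=41): L=224 R=185
Round 6 (k=28): L=185 R=163

Answer: 185 163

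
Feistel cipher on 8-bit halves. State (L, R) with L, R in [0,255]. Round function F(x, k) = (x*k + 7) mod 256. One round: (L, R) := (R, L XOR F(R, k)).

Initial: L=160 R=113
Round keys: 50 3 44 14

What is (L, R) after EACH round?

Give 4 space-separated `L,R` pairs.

Round 1 (k=50): L=113 R=185
Round 2 (k=3): L=185 R=67
Round 3 (k=44): L=67 R=50
Round 4 (k=14): L=50 R=128

Answer: 113,185 185,67 67,50 50,128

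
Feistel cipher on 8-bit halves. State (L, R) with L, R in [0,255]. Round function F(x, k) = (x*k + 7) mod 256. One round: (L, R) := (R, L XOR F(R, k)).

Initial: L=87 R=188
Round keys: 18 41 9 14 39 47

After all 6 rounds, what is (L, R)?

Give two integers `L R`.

Answer: 253 154

Derivation:
Round 1 (k=18): L=188 R=104
Round 2 (k=41): L=104 R=19
Round 3 (k=9): L=19 R=218
Round 4 (k=14): L=218 R=224
Round 5 (k=39): L=224 R=253
Round 6 (k=47): L=253 R=154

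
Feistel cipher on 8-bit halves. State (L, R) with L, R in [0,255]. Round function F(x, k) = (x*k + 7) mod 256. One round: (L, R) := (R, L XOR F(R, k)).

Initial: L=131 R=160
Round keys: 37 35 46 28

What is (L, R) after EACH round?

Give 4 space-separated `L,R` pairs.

Answer: 160,164 164,211 211,85 85,128

Derivation:
Round 1 (k=37): L=160 R=164
Round 2 (k=35): L=164 R=211
Round 3 (k=46): L=211 R=85
Round 4 (k=28): L=85 R=128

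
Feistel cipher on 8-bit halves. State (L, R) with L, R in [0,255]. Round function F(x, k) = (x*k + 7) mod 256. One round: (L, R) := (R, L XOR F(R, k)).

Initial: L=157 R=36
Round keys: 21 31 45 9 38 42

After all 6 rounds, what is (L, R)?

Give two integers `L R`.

Answer: 73 129

Derivation:
Round 1 (k=21): L=36 R=102
Round 2 (k=31): L=102 R=69
Round 3 (k=45): L=69 R=78
Round 4 (k=9): L=78 R=128
Round 5 (k=38): L=128 R=73
Round 6 (k=42): L=73 R=129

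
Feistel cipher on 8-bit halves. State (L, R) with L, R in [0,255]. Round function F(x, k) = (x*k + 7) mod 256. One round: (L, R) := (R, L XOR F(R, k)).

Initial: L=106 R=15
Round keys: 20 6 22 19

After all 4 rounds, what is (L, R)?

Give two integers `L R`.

Answer: 202 23

Derivation:
Round 1 (k=20): L=15 R=89
Round 2 (k=6): L=89 R=18
Round 3 (k=22): L=18 R=202
Round 4 (k=19): L=202 R=23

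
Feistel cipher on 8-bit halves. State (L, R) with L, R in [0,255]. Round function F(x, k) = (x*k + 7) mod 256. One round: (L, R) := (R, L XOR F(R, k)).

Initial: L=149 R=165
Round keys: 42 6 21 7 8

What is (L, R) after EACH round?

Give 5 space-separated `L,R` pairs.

Answer: 165,140 140,234 234,181 181,16 16,50

Derivation:
Round 1 (k=42): L=165 R=140
Round 2 (k=6): L=140 R=234
Round 3 (k=21): L=234 R=181
Round 4 (k=7): L=181 R=16
Round 5 (k=8): L=16 R=50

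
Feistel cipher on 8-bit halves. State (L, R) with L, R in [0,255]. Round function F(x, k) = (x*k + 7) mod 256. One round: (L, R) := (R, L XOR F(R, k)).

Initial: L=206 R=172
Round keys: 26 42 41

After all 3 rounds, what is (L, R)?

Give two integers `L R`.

Round 1 (k=26): L=172 R=177
Round 2 (k=42): L=177 R=189
Round 3 (k=41): L=189 R=253

Answer: 189 253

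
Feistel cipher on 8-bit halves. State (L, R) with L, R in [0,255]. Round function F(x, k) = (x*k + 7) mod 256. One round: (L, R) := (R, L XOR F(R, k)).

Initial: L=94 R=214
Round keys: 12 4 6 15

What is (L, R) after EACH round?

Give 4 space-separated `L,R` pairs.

Answer: 214,81 81,157 157,228 228,254

Derivation:
Round 1 (k=12): L=214 R=81
Round 2 (k=4): L=81 R=157
Round 3 (k=6): L=157 R=228
Round 4 (k=15): L=228 R=254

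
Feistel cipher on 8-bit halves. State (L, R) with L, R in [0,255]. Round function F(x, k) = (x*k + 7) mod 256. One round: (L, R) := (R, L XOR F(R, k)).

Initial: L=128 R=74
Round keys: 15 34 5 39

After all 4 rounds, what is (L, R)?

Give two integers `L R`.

Answer: 3 87

Derivation:
Round 1 (k=15): L=74 R=221
Round 2 (k=34): L=221 R=43
Round 3 (k=5): L=43 R=3
Round 4 (k=39): L=3 R=87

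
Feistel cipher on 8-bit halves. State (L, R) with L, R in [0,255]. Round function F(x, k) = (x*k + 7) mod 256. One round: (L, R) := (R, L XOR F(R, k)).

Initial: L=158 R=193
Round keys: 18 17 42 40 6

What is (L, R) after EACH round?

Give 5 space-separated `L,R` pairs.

Round 1 (k=18): L=193 R=7
Round 2 (k=17): L=7 R=191
Round 3 (k=42): L=191 R=90
Round 4 (k=40): L=90 R=168
Round 5 (k=6): L=168 R=173

Answer: 193,7 7,191 191,90 90,168 168,173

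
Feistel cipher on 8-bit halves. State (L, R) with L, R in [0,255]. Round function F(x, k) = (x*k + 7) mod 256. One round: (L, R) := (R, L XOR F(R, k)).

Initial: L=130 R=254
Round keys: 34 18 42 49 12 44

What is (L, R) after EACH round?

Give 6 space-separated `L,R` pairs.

Round 1 (k=34): L=254 R=65
Round 2 (k=18): L=65 R=103
Round 3 (k=42): L=103 R=172
Round 4 (k=49): L=172 R=148
Round 5 (k=12): L=148 R=91
Round 6 (k=44): L=91 R=63

Answer: 254,65 65,103 103,172 172,148 148,91 91,63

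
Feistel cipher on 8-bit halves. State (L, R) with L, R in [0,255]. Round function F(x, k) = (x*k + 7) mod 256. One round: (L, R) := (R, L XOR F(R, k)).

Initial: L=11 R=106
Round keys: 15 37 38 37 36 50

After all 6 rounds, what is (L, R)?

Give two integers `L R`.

Round 1 (k=15): L=106 R=54
Round 2 (k=37): L=54 R=191
Round 3 (k=38): L=191 R=87
Round 4 (k=37): L=87 R=37
Round 5 (k=36): L=37 R=108
Round 6 (k=50): L=108 R=58

Answer: 108 58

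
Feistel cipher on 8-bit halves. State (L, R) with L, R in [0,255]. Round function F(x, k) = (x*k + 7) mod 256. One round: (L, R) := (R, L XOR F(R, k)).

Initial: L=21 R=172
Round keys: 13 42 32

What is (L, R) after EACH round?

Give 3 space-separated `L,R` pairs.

Answer: 172,214 214,143 143,49

Derivation:
Round 1 (k=13): L=172 R=214
Round 2 (k=42): L=214 R=143
Round 3 (k=32): L=143 R=49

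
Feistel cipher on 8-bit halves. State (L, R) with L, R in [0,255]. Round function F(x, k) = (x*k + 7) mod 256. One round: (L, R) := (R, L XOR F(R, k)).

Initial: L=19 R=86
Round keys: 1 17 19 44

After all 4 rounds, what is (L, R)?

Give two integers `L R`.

Round 1 (k=1): L=86 R=78
Round 2 (k=17): L=78 R=99
Round 3 (k=19): L=99 R=46
Round 4 (k=44): L=46 R=140

Answer: 46 140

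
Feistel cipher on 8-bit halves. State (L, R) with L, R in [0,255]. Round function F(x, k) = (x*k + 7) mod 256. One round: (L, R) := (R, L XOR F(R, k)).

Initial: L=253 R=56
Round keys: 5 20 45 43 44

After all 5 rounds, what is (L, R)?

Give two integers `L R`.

Answer: 64 119

Derivation:
Round 1 (k=5): L=56 R=226
Round 2 (k=20): L=226 R=151
Round 3 (k=45): L=151 R=112
Round 4 (k=43): L=112 R=64
Round 5 (k=44): L=64 R=119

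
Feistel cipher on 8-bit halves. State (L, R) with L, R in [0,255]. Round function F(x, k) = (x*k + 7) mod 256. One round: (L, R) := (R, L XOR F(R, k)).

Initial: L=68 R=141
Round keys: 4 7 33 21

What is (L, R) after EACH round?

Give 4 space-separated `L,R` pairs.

Answer: 141,127 127,13 13,203 203,163

Derivation:
Round 1 (k=4): L=141 R=127
Round 2 (k=7): L=127 R=13
Round 3 (k=33): L=13 R=203
Round 4 (k=21): L=203 R=163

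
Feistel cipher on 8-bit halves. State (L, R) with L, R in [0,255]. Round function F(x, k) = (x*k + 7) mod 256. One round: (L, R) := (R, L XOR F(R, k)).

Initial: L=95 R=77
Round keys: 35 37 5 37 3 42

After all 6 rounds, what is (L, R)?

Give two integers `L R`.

Answer: 95 164

Derivation:
Round 1 (k=35): L=77 R=209
Round 2 (k=37): L=209 R=113
Round 3 (k=5): L=113 R=237
Round 4 (k=37): L=237 R=57
Round 5 (k=3): L=57 R=95
Round 6 (k=42): L=95 R=164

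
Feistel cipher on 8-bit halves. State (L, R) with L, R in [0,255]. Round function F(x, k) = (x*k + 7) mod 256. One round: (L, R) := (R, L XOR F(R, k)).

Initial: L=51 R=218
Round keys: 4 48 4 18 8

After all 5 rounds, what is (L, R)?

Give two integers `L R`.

Round 1 (k=4): L=218 R=92
Round 2 (k=48): L=92 R=157
Round 3 (k=4): L=157 R=39
Round 4 (k=18): L=39 R=88
Round 5 (k=8): L=88 R=224

Answer: 88 224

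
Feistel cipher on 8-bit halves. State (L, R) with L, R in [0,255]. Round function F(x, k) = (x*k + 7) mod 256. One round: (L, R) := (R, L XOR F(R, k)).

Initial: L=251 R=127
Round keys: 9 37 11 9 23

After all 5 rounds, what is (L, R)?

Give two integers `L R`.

Round 1 (k=9): L=127 R=133
Round 2 (k=37): L=133 R=63
Round 3 (k=11): L=63 R=57
Round 4 (k=9): L=57 R=55
Round 5 (k=23): L=55 R=193

Answer: 55 193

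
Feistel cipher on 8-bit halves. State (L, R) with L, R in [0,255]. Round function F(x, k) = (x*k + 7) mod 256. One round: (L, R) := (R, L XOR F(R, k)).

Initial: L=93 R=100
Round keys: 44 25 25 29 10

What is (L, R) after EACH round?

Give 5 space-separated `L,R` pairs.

Answer: 100,106 106,5 5,238 238,248 248,89

Derivation:
Round 1 (k=44): L=100 R=106
Round 2 (k=25): L=106 R=5
Round 3 (k=25): L=5 R=238
Round 4 (k=29): L=238 R=248
Round 5 (k=10): L=248 R=89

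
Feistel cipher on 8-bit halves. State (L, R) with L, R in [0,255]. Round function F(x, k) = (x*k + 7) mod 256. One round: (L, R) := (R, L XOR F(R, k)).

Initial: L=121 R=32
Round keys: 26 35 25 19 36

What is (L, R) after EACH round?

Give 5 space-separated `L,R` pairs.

Round 1 (k=26): L=32 R=62
Round 2 (k=35): L=62 R=161
Round 3 (k=25): L=161 R=254
Round 4 (k=19): L=254 R=64
Round 5 (k=36): L=64 R=249

Answer: 32,62 62,161 161,254 254,64 64,249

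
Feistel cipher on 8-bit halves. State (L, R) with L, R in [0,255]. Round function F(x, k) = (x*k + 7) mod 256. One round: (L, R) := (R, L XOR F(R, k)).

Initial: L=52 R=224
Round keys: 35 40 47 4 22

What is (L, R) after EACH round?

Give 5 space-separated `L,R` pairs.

Round 1 (k=35): L=224 R=147
Round 2 (k=40): L=147 R=31
Round 3 (k=47): L=31 R=43
Round 4 (k=4): L=43 R=172
Round 5 (k=22): L=172 R=228

Answer: 224,147 147,31 31,43 43,172 172,228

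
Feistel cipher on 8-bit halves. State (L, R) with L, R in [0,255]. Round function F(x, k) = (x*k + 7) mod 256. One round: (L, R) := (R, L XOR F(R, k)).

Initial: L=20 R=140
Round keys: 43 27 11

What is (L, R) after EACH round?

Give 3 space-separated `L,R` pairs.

Round 1 (k=43): L=140 R=159
Round 2 (k=27): L=159 R=64
Round 3 (k=11): L=64 R=88

Answer: 140,159 159,64 64,88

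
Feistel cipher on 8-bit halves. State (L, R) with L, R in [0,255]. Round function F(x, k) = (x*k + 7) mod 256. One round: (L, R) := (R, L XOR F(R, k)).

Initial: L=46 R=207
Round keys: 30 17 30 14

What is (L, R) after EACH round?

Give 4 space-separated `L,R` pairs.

Answer: 207,103 103,17 17,98 98,114

Derivation:
Round 1 (k=30): L=207 R=103
Round 2 (k=17): L=103 R=17
Round 3 (k=30): L=17 R=98
Round 4 (k=14): L=98 R=114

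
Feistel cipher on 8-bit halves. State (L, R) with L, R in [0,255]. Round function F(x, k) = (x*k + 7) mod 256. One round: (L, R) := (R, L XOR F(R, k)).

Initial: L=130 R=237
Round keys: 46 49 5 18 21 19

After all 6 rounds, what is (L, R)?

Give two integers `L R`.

Answer: 64 229

Derivation:
Round 1 (k=46): L=237 R=31
Round 2 (k=49): L=31 R=27
Round 3 (k=5): L=27 R=145
Round 4 (k=18): L=145 R=34
Round 5 (k=21): L=34 R=64
Round 6 (k=19): L=64 R=229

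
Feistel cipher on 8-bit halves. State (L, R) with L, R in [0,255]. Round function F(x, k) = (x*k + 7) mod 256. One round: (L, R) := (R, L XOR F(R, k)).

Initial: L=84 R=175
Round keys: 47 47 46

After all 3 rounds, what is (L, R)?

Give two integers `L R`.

Answer: 100 131

Derivation:
Round 1 (k=47): L=175 R=124
Round 2 (k=47): L=124 R=100
Round 3 (k=46): L=100 R=131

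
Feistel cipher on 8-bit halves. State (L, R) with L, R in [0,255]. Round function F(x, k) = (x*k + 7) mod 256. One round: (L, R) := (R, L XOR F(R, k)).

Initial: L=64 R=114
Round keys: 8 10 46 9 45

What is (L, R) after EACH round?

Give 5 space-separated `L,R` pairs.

Round 1 (k=8): L=114 R=215
Round 2 (k=10): L=215 R=31
Round 3 (k=46): L=31 R=78
Round 4 (k=9): L=78 R=218
Round 5 (k=45): L=218 R=23

Answer: 114,215 215,31 31,78 78,218 218,23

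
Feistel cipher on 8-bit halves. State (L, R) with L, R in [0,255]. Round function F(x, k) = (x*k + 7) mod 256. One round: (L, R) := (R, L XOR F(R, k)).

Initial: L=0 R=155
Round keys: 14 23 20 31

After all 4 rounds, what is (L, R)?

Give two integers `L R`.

Answer: 234 88

Derivation:
Round 1 (k=14): L=155 R=129
Round 2 (k=23): L=129 R=5
Round 3 (k=20): L=5 R=234
Round 4 (k=31): L=234 R=88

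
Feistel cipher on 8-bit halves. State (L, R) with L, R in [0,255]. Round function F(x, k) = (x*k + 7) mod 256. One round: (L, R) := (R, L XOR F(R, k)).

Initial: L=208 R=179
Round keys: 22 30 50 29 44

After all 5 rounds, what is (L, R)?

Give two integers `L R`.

Round 1 (k=22): L=179 R=185
Round 2 (k=30): L=185 R=6
Round 3 (k=50): L=6 R=138
Round 4 (k=29): L=138 R=175
Round 5 (k=44): L=175 R=145

Answer: 175 145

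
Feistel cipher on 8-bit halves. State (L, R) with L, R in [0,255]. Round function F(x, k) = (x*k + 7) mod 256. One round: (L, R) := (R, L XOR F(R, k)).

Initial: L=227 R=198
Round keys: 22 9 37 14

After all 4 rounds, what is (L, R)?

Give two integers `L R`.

Round 1 (k=22): L=198 R=232
Round 2 (k=9): L=232 R=233
Round 3 (k=37): L=233 R=92
Round 4 (k=14): L=92 R=230

Answer: 92 230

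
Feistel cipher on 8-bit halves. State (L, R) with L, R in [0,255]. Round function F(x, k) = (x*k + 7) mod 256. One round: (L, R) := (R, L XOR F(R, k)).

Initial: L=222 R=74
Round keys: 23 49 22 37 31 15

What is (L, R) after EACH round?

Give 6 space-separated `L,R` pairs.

Round 1 (k=23): L=74 R=115
Round 2 (k=49): L=115 R=64
Round 3 (k=22): L=64 R=244
Round 4 (k=37): L=244 R=11
Round 5 (k=31): L=11 R=168
Round 6 (k=15): L=168 R=212

Answer: 74,115 115,64 64,244 244,11 11,168 168,212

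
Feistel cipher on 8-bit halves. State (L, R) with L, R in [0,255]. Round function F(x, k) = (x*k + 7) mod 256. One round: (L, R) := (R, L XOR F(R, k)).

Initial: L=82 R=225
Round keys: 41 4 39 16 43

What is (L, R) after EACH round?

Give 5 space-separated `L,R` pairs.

Round 1 (k=41): L=225 R=66
Round 2 (k=4): L=66 R=238
Round 3 (k=39): L=238 R=11
Round 4 (k=16): L=11 R=89
Round 5 (k=43): L=89 R=241

Answer: 225,66 66,238 238,11 11,89 89,241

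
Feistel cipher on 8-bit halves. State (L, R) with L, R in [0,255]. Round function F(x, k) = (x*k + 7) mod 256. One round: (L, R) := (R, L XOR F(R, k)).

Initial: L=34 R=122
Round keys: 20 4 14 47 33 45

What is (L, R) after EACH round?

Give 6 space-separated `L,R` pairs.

Round 1 (k=20): L=122 R=173
Round 2 (k=4): L=173 R=193
Round 3 (k=14): L=193 R=56
Round 4 (k=47): L=56 R=142
Round 5 (k=33): L=142 R=109
Round 6 (k=45): L=109 R=190

Answer: 122,173 173,193 193,56 56,142 142,109 109,190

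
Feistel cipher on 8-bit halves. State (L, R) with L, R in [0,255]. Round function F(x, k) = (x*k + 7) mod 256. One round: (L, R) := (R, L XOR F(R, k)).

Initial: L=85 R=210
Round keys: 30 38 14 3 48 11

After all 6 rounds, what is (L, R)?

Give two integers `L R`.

Answer: 164 10

Derivation:
Round 1 (k=30): L=210 R=246
Round 2 (k=38): L=246 R=89
Round 3 (k=14): L=89 R=19
Round 4 (k=3): L=19 R=25
Round 5 (k=48): L=25 R=164
Round 6 (k=11): L=164 R=10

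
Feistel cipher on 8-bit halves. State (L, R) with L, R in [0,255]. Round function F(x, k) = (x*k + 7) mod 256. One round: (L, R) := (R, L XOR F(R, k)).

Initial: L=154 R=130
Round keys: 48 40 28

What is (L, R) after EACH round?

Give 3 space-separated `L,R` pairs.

Answer: 130,253 253,13 13,142

Derivation:
Round 1 (k=48): L=130 R=253
Round 2 (k=40): L=253 R=13
Round 3 (k=28): L=13 R=142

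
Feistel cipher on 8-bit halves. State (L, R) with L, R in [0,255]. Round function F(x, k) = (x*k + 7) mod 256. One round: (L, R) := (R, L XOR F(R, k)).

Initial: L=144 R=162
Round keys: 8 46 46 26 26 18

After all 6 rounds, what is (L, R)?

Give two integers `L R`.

Round 1 (k=8): L=162 R=135
Round 2 (k=46): L=135 R=235
Round 3 (k=46): L=235 R=198
Round 4 (k=26): L=198 R=200
Round 5 (k=26): L=200 R=145
Round 6 (k=18): L=145 R=241

Answer: 145 241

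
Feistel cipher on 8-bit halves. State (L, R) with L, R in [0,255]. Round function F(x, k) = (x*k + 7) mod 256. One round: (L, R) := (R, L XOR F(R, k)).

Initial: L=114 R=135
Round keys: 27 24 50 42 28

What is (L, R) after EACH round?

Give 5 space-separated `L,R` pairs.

Answer: 135,54 54,144 144,17 17,65 65,50

Derivation:
Round 1 (k=27): L=135 R=54
Round 2 (k=24): L=54 R=144
Round 3 (k=50): L=144 R=17
Round 4 (k=42): L=17 R=65
Round 5 (k=28): L=65 R=50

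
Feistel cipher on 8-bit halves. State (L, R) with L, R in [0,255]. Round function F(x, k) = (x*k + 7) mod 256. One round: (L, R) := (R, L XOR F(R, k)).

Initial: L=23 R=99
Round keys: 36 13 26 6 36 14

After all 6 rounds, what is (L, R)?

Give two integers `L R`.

Round 1 (k=36): L=99 R=228
Round 2 (k=13): L=228 R=248
Round 3 (k=26): L=248 R=211
Round 4 (k=6): L=211 R=1
Round 5 (k=36): L=1 R=248
Round 6 (k=14): L=248 R=150

Answer: 248 150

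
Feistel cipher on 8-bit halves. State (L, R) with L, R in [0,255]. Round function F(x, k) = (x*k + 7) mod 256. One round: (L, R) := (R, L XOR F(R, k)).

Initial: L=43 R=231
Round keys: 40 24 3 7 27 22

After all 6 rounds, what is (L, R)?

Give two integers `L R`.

Round 1 (k=40): L=231 R=52
Round 2 (k=24): L=52 R=0
Round 3 (k=3): L=0 R=51
Round 4 (k=7): L=51 R=108
Round 5 (k=27): L=108 R=88
Round 6 (k=22): L=88 R=251

Answer: 88 251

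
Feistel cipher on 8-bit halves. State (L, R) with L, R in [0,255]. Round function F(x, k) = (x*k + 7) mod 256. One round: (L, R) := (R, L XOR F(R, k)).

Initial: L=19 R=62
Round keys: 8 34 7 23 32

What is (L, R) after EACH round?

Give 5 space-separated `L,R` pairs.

Round 1 (k=8): L=62 R=228
Round 2 (k=34): L=228 R=113
Round 3 (k=7): L=113 R=250
Round 4 (k=23): L=250 R=12
Round 5 (k=32): L=12 R=125

Answer: 62,228 228,113 113,250 250,12 12,125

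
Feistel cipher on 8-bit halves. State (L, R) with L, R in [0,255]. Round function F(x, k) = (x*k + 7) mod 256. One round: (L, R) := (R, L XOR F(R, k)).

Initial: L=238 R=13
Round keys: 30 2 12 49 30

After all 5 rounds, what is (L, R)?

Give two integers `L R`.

Answer: 235 245

Derivation:
Round 1 (k=30): L=13 R=99
Round 2 (k=2): L=99 R=192
Round 3 (k=12): L=192 R=100
Round 4 (k=49): L=100 R=235
Round 5 (k=30): L=235 R=245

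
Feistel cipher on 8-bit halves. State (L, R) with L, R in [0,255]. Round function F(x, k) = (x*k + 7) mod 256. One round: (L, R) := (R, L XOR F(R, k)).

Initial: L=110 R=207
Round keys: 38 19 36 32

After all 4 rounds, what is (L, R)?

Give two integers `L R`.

Answer: 60 76

Derivation:
Round 1 (k=38): L=207 R=175
Round 2 (k=19): L=175 R=203
Round 3 (k=36): L=203 R=60
Round 4 (k=32): L=60 R=76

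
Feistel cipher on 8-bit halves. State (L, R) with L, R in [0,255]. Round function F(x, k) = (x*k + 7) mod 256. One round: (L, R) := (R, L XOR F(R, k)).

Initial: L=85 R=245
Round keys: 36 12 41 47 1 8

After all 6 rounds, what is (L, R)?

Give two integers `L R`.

Answer: 246 149

Derivation:
Round 1 (k=36): L=245 R=46
Round 2 (k=12): L=46 R=218
Round 3 (k=41): L=218 R=223
Round 4 (k=47): L=223 R=34
Round 5 (k=1): L=34 R=246
Round 6 (k=8): L=246 R=149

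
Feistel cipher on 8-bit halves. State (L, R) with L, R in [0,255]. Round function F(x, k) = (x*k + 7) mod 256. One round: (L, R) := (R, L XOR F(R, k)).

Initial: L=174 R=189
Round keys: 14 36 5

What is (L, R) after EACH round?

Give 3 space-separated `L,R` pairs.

Answer: 189,243 243,142 142,62

Derivation:
Round 1 (k=14): L=189 R=243
Round 2 (k=36): L=243 R=142
Round 3 (k=5): L=142 R=62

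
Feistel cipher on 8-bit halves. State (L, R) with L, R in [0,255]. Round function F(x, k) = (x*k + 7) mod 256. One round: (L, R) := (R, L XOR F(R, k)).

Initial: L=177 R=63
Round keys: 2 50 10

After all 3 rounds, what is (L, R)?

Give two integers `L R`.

Round 1 (k=2): L=63 R=52
Round 2 (k=50): L=52 R=16
Round 3 (k=10): L=16 R=147

Answer: 16 147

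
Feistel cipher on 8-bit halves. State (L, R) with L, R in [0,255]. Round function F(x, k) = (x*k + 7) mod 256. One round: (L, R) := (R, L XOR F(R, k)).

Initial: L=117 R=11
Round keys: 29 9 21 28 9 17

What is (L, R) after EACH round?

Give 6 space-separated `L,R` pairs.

Answer: 11,51 51,217 217,231 231,146 146,206 206,39

Derivation:
Round 1 (k=29): L=11 R=51
Round 2 (k=9): L=51 R=217
Round 3 (k=21): L=217 R=231
Round 4 (k=28): L=231 R=146
Round 5 (k=9): L=146 R=206
Round 6 (k=17): L=206 R=39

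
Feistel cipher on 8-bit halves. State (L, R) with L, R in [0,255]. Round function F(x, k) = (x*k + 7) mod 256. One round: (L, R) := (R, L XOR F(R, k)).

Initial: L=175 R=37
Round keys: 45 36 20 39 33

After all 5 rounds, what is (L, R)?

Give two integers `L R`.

Round 1 (k=45): L=37 R=39
Round 2 (k=36): L=39 R=166
Round 3 (k=20): L=166 R=216
Round 4 (k=39): L=216 R=73
Round 5 (k=33): L=73 R=168

Answer: 73 168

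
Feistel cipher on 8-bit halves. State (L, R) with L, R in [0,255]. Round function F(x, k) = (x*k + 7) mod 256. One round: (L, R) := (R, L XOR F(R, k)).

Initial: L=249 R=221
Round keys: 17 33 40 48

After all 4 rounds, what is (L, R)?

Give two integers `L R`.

Round 1 (k=17): L=221 R=77
Round 2 (k=33): L=77 R=41
Round 3 (k=40): L=41 R=34
Round 4 (k=48): L=34 R=78

Answer: 34 78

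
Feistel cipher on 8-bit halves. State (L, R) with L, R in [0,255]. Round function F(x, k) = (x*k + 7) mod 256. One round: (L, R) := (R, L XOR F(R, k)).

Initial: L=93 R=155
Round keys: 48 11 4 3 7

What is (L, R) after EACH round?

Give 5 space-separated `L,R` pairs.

Answer: 155,74 74,174 174,245 245,72 72,10

Derivation:
Round 1 (k=48): L=155 R=74
Round 2 (k=11): L=74 R=174
Round 3 (k=4): L=174 R=245
Round 4 (k=3): L=245 R=72
Round 5 (k=7): L=72 R=10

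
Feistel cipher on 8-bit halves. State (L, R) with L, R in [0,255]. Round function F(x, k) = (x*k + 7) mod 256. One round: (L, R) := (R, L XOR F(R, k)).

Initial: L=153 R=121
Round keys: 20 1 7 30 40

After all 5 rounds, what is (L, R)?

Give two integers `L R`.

Answer: 237 26

Derivation:
Round 1 (k=20): L=121 R=226
Round 2 (k=1): L=226 R=144
Round 3 (k=7): L=144 R=21
Round 4 (k=30): L=21 R=237
Round 5 (k=40): L=237 R=26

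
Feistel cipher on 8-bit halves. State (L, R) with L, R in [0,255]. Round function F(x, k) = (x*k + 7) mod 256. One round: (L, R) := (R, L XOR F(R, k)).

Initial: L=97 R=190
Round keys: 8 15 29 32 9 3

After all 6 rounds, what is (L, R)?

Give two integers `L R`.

Round 1 (k=8): L=190 R=150
Round 2 (k=15): L=150 R=111
Round 3 (k=29): L=111 R=12
Round 4 (k=32): L=12 R=232
Round 5 (k=9): L=232 R=35
Round 6 (k=3): L=35 R=152

Answer: 35 152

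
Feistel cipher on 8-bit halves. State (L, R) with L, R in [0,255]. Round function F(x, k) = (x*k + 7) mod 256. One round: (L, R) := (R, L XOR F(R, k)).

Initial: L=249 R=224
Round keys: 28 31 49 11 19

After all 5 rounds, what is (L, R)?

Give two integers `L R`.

Round 1 (k=28): L=224 R=126
Round 2 (k=31): L=126 R=169
Round 3 (k=49): L=169 R=30
Round 4 (k=11): L=30 R=248
Round 5 (k=19): L=248 R=113

Answer: 248 113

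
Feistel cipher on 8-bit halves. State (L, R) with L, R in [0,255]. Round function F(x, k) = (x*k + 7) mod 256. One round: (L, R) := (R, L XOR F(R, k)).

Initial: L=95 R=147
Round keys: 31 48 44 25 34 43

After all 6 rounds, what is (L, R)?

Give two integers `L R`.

Round 1 (k=31): L=147 R=139
Round 2 (k=48): L=139 R=132
Round 3 (k=44): L=132 R=60
Round 4 (k=25): L=60 R=103
Round 5 (k=34): L=103 R=137
Round 6 (k=43): L=137 R=109

Answer: 137 109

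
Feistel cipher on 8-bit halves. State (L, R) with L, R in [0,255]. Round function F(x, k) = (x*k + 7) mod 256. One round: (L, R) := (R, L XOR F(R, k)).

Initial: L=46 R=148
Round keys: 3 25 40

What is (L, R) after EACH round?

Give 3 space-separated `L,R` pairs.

Answer: 148,237 237,184 184,42

Derivation:
Round 1 (k=3): L=148 R=237
Round 2 (k=25): L=237 R=184
Round 3 (k=40): L=184 R=42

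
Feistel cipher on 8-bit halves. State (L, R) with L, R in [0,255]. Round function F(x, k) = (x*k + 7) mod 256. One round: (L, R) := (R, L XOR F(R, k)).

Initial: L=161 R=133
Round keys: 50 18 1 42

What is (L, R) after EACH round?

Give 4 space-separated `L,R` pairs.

Answer: 133,160 160,194 194,105 105,131

Derivation:
Round 1 (k=50): L=133 R=160
Round 2 (k=18): L=160 R=194
Round 3 (k=1): L=194 R=105
Round 4 (k=42): L=105 R=131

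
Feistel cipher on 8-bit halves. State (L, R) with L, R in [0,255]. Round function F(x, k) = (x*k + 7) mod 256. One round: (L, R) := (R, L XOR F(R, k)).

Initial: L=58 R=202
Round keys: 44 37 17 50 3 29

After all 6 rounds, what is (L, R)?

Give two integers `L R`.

Answer: 66 36

Derivation:
Round 1 (k=44): L=202 R=133
Round 2 (k=37): L=133 R=138
Round 3 (k=17): L=138 R=180
Round 4 (k=50): L=180 R=165
Round 5 (k=3): L=165 R=66
Round 6 (k=29): L=66 R=36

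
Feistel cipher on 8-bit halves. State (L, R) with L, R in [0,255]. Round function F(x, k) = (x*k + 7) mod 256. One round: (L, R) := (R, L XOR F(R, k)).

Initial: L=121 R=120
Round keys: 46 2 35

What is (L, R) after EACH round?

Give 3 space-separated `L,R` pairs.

Round 1 (k=46): L=120 R=238
Round 2 (k=2): L=238 R=155
Round 3 (k=35): L=155 R=214

Answer: 120,238 238,155 155,214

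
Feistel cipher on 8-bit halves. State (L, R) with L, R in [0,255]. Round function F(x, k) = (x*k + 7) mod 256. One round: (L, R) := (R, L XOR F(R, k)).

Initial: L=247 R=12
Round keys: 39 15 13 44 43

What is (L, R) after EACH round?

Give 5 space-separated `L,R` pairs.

Answer: 12,44 44,151 151,158 158,184 184,113

Derivation:
Round 1 (k=39): L=12 R=44
Round 2 (k=15): L=44 R=151
Round 3 (k=13): L=151 R=158
Round 4 (k=44): L=158 R=184
Round 5 (k=43): L=184 R=113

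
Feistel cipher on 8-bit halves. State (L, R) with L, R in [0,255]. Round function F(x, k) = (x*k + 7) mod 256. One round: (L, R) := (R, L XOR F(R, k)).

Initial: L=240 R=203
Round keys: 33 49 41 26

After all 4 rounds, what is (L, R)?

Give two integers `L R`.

Answer: 251 103

Derivation:
Round 1 (k=33): L=203 R=194
Round 2 (k=49): L=194 R=226
Round 3 (k=41): L=226 R=251
Round 4 (k=26): L=251 R=103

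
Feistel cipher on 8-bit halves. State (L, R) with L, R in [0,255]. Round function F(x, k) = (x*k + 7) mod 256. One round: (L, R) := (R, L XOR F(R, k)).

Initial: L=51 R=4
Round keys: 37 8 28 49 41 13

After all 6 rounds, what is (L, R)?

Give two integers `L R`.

Round 1 (k=37): L=4 R=168
Round 2 (k=8): L=168 R=67
Round 3 (k=28): L=67 R=243
Round 4 (k=49): L=243 R=201
Round 5 (k=41): L=201 R=203
Round 6 (k=13): L=203 R=159

Answer: 203 159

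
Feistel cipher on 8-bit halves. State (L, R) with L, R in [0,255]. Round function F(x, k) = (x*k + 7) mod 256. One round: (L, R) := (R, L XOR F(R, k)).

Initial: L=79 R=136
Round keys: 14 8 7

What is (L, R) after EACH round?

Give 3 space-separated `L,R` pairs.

Answer: 136,56 56,79 79,8

Derivation:
Round 1 (k=14): L=136 R=56
Round 2 (k=8): L=56 R=79
Round 3 (k=7): L=79 R=8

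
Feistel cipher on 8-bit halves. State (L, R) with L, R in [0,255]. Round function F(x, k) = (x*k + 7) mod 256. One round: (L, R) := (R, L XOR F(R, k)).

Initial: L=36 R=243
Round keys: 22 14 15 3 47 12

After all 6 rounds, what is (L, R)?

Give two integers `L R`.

Round 1 (k=22): L=243 R=205
Round 2 (k=14): L=205 R=206
Round 3 (k=15): L=206 R=212
Round 4 (k=3): L=212 R=77
Round 5 (k=47): L=77 R=254
Round 6 (k=12): L=254 R=162

Answer: 254 162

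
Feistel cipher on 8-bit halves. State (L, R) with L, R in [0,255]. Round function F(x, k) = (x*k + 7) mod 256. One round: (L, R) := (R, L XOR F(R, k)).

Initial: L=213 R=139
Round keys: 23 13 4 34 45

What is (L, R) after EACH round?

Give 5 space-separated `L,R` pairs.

Answer: 139,81 81,175 175,146 146,196 196,233

Derivation:
Round 1 (k=23): L=139 R=81
Round 2 (k=13): L=81 R=175
Round 3 (k=4): L=175 R=146
Round 4 (k=34): L=146 R=196
Round 5 (k=45): L=196 R=233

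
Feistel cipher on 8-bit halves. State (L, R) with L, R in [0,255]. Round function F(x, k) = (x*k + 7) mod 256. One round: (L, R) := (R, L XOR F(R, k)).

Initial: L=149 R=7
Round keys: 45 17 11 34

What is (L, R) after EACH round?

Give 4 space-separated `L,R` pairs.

Round 1 (k=45): L=7 R=215
Round 2 (k=17): L=215 R=73
Round 3 (k=11): L=73 R=253
Round 4 (k=34): L=253 R=232

Answer: 7,215 215,73 73,253 253,232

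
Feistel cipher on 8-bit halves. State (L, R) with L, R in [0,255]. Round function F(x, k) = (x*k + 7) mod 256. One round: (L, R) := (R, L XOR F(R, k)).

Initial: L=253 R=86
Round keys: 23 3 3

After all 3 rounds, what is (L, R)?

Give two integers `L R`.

Round 1 (k=23): L=86 R=60
Round 2 (k=3): L=60 R=237
Round 3 (k=3): L=237 R=242

Answer: 237 242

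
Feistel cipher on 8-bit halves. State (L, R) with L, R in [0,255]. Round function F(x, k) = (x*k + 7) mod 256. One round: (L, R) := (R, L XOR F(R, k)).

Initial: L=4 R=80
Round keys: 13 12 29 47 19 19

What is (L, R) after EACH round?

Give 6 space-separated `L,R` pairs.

Round 1 (k=13): L=80 R=19
Round 2 (k=12): L=19 R=187
Round 3 (k=29): L=187 R=37
Round 4 (k=47): L=37 R=105
Round 5 (k=19): L=105 R=247
Round 6 (k=19): L=247 R=53

Answer: 80,19 19,187 187,37 37,105 105,247 247,53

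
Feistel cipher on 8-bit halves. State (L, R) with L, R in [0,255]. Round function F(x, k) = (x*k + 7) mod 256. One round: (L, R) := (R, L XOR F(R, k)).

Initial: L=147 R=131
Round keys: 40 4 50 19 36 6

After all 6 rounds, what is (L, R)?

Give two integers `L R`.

Round 1 (k=40): L=131 R=236
Round 2 (k=4): L=236 R=52
Round 3 (k=50): L=52 R=195
Round 4 (k=19): L=195 R=180
Round 5 (k=36): L=180 R=148
Round 6 (k=6): L=148 R=203

Answer: 148 203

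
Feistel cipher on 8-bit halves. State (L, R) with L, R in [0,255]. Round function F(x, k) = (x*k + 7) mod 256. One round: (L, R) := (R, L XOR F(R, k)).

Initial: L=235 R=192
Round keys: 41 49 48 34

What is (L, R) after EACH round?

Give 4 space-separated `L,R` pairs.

Answer: 192,44 44,179 179,187 187,110

Derivation:
Round 1 (k=41): L=192 R=44
Round 2 (k=49): L=44 R=179
Round 3 (k=48): L=179 R=187
Round 4 (k=34): L=187 R=110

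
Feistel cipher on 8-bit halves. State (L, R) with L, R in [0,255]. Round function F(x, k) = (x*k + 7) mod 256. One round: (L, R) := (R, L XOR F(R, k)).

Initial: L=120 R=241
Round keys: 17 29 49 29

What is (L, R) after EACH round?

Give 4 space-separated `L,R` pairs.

Answer: 241,112 112,70 70,29 29,22

Derivation:
Round 1 (k=17): L=241 R=112
Round 2 (k=29): L=112 R=70
Round 3 (k=49): L=70 R=29
Round 4 (k=29): L=29 R=22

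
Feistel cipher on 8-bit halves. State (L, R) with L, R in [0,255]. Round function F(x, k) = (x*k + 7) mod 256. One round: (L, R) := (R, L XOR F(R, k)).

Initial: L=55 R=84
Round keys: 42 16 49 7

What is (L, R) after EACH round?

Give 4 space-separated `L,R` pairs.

Answer: 84,248 248,211 211,146 146,214

Derivation:
Round 1 (k=42): L=84 R=248
Round 2 (k=16): L=248 R=211
Round 3 (k=49): L=211 R=146
Round 4 (k=7): L=146 R=214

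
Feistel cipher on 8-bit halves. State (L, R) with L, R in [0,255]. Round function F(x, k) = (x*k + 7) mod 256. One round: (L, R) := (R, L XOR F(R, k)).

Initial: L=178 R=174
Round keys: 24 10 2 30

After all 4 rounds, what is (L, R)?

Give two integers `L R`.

Round 1 (k=24): L=174 R=229
Round 2 (k=10): L=229 R=87
Round 3 (k=2): L=87 R=80
Round 4 (k=30): L=80 R=48

Answer: 80 48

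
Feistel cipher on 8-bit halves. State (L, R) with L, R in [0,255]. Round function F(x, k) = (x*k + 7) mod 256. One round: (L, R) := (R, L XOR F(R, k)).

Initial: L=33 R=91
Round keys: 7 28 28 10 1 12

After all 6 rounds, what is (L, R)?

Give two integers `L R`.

Round 1 (k=7): L=91 R=165
Round 2 (k=28): L=165 R=72
Round 3 (k=28): L=72 R=66
Round 4 (k=10): L=66 R=211
Round 5 (k=1): L=211 R=152
Round 6 (k=12): L=152 R=244

Answer: 152 244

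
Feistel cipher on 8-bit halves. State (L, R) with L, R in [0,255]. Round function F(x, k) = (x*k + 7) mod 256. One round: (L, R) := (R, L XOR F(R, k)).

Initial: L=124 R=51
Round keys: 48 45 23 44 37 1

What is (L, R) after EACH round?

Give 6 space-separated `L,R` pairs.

Round 1 (k=48): L=51 R=235
Round 2 (k=45): L=235 R=101
Round 3 (k=23): L=101 R=241
Round 4 (k=44): L=241 R=22
Round 5 (k=37): L=22 R=196
Round 6 (k=1): L=196 R=221

Answer: 51,235 235,101 101,241 241,22 22,196 196,221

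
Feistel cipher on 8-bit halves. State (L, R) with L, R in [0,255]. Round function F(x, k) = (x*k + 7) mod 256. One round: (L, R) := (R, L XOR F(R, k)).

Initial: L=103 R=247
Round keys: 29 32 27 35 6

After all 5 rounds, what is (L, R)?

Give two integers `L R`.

Round 1 (k=29): L=247 R=101
Round 2 (k=32): L=101 R=80
Round 3 (k=27): L=80 R=18
Round 4 (k=35): L=18 R=45
Round 5 (k=6): L=45 R=7

Answer: 45 7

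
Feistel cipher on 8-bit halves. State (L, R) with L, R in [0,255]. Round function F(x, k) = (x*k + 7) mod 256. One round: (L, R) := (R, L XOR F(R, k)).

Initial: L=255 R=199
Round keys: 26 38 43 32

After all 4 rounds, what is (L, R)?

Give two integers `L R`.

Answer: 161 51

Derivation:
Round 1 (k=26): L=199 R=194
Round 2 (k=38): L=194 R=20
Round 3 (k=43): L=20 R=161
Round 4 (k=32): L=161 R=51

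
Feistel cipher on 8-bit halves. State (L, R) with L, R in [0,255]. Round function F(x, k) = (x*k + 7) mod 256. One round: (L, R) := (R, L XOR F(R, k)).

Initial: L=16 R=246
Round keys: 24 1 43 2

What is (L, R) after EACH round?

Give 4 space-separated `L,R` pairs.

Round 1 (k=24): L=246 R=7
Round 2 (k=1): L=7 R=248
Round 3 (k=43): L=248 R=168
Round 4 (k=2): L=168 R=175

Answer: 246,7 7,248 248,168 168,175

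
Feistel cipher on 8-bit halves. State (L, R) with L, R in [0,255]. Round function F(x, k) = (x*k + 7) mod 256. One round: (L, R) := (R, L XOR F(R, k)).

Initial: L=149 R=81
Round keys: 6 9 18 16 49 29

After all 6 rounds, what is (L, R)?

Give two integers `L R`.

Round 1 (k=6): L=81 R=120
Round 2 (k=9): L=120 R=110
Round 3 (k=18): L=110 R=187
Round 4 (k=16): L=187 R=217
Round 5 (k=49): L=217 R=43
Round 6 (k=29): L=43 R=63

Answer: 43 63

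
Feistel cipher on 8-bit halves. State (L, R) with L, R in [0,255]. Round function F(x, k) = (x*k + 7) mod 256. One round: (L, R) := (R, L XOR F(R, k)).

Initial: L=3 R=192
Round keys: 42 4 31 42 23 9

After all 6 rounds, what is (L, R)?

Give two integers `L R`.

Round 1 (k=42): L=192 R=132
Round 2 (k=4): L=132 R=215
Round 3 (k=31): L=215 R=148
Round 4 (k=42): L=148 R=152
Round 5 (k=23): L=152 R=59
Round 6 (k=9): L=59 R=130

Answer: 59 130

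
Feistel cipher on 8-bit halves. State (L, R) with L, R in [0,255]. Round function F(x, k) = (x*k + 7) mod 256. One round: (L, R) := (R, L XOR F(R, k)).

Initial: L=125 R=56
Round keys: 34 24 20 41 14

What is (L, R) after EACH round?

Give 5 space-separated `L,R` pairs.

Round 1 (k=34): L=56 R=10
Round 2 (k=24): L=10 R=207
Round 3 (k=20): L=207 R=57
Round 4 (k=41): L=57 R=231
Round 5 (k=14): L=231 R=144

Answer: 56,10 10,207 207,57 57,231 231,144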